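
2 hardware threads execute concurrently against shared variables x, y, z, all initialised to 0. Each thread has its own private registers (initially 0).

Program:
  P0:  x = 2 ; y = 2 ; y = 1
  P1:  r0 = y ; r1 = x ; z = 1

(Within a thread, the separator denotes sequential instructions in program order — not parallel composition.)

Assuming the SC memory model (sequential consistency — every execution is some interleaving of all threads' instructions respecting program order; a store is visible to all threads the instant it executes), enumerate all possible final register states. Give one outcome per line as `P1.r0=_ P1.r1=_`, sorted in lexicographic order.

outcome vector order: (P1.r0,P1.r1)
|SC outcomes| = 4

P1.r0=0 P1.r1=0
P1.r0=0 P1.r1=2
P1.r0=1 P1.r1=2
P1.r0=2 P1.r1=2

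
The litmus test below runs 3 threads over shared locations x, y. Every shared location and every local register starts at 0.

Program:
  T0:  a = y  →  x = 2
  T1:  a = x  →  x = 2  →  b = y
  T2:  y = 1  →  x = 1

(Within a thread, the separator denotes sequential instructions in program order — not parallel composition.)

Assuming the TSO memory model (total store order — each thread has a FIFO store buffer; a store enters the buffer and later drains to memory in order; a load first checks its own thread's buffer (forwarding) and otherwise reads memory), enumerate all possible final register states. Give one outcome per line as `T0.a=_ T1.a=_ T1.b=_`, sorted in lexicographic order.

T0.a=0 T1.a=0 T1.b=0
T0.a=0 T1.a=0 T1.b=1
T0.a=0 T1.a=1 T1.b=1
T0.a=0 T1.a=2 T1.b=0
T0.a=0 T1.a=2 T1.b=1
T0.a=1 T1.a=0 T1.b=0
T0.a=1 T1.a=0 T1.b=1
T0.a=1 T1.a=1 T1.b=1
T0.a=1 T1.a=2 T1.b=1

outcome vector order: (T0.a,T1.a,T1.b)
|TSO outcomes| = 9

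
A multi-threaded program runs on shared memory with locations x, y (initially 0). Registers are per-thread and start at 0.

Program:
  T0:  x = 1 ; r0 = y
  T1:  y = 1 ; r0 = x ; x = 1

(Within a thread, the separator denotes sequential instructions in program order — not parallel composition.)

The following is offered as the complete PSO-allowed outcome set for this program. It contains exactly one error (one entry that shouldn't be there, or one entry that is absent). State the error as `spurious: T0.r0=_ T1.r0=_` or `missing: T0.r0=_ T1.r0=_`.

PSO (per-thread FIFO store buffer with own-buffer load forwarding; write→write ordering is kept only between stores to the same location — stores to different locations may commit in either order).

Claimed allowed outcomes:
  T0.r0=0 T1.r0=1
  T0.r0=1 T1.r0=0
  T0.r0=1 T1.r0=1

outcome vector order: (T0.r0,T1.r0)
PSO: 4 outcomes — {(0,0); (0,1); (1,0); (1,1)}
PSO∖claimed = {(0,0)}

missing: T0.r0=0 T1.r0=0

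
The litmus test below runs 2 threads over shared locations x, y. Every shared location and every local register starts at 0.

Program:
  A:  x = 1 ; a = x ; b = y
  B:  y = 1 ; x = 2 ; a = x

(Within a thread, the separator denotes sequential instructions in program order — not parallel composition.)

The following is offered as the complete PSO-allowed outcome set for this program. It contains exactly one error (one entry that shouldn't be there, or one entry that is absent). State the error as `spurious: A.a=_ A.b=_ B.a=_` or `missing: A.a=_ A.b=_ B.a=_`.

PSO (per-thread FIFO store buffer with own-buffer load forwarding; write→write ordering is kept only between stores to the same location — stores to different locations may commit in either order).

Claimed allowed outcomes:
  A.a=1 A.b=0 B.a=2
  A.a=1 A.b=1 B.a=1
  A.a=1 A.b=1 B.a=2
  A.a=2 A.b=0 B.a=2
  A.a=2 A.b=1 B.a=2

missing: A.a=1 A.b=0 B.a=1

outcome vector order: (A.a,A.b,B.a)
under PSO → 101 102 111 112 202 212
PSO∖claimed = {101}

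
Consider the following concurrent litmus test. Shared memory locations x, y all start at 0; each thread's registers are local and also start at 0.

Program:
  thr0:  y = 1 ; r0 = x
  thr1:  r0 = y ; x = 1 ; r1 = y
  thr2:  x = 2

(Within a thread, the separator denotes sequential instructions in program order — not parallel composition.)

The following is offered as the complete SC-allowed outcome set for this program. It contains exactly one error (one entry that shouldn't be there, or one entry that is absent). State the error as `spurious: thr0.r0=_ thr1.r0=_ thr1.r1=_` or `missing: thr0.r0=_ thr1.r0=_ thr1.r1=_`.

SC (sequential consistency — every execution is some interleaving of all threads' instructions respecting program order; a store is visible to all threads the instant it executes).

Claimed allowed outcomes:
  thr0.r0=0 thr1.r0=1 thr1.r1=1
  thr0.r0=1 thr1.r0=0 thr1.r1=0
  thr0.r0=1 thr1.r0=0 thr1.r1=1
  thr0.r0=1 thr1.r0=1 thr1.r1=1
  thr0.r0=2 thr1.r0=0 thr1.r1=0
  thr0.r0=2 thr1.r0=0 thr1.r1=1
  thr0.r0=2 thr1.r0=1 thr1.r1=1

outcome vector order: (thr0.r0,thr1.r0,thr1.r1)
[SC] allowed = {(0,0,1), (0,1,1), (1,0,0), (1,0,1), (1,1,1), (2,0,0), (2,0,1), (2,1,1)}
SC∖claimed = {(0,0,1)}

missing: thr0.r0=0 thr1.r0=0 thr1.r1=1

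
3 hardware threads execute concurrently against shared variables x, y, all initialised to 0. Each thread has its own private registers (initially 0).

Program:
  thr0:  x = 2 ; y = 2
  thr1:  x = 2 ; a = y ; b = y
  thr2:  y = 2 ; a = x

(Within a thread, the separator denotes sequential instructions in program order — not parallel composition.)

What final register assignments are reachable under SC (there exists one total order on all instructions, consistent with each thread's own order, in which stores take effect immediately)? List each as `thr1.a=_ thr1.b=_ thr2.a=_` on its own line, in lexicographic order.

thr1.a=0 thr1.b=0 thr2.a=2
thr1.a=0 thr1.b=2 thr2.a=2
thr1.a=2 thr1.b=2 thr2.a=0
thr1.a=2 thr1.b=2 thr2.a=2

outcome vector order: (thr1.a,thr1.b,thr2.a)
|SC outcomes| = 4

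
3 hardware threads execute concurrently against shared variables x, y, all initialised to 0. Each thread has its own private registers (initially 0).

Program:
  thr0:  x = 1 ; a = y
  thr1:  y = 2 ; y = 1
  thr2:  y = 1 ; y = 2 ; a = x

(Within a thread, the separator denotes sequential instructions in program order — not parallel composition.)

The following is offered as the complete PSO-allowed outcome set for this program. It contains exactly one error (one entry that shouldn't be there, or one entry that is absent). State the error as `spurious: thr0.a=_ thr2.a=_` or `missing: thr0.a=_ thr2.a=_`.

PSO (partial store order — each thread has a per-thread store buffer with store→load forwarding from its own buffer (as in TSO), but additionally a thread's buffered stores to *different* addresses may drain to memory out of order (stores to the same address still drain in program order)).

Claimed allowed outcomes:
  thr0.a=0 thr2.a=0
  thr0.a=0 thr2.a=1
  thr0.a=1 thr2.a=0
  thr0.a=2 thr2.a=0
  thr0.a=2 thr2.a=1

outcome vector order: (thr0.a,thr2.a)
PSO (6): (0,0) (0,1) (1,0) (1,1) (2,0) (2,1)
PSO∖claimed = {(1,1)}

missing: thr0.a=1 thr2.a=1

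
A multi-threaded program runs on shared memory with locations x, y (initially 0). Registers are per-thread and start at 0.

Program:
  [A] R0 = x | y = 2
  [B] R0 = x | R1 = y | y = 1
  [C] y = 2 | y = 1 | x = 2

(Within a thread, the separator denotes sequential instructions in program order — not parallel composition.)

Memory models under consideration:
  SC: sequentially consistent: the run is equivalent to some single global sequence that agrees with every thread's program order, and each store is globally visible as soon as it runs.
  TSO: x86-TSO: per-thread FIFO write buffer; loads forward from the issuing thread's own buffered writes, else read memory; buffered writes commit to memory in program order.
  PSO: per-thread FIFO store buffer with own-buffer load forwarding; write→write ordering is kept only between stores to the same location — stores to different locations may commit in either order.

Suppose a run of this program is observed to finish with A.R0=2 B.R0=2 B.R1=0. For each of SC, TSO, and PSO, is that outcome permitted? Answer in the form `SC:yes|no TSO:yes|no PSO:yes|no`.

SC:no TSO:no PSO:yes

outcome vector order: (A.R0,B.R0,B.R1)
SC (10): (0,0,0) (0,0,1) (0,0,2) (0,2,1) (0,2,2) (2,0,0) (2,0,1) (2,0,2) (2,2,1) (2,2,2)
TSO (10): (0,0,0) (0,0,1) (0,0,2) (0,2,1) (0,2,2) (2,0,0) (2,0,1) (2,0,2) (2,2,1) (2,2,2)
PSO (12): (0,0,0) (0,0,1) (0,0,2) (0,2,0) (0,2,1) (0,2,2) (2,0,0) (2,0,1) (2,0,2) (2,2,0) (2,2,1) (2,2,2)
target (2,2,0) ∈ {PSO}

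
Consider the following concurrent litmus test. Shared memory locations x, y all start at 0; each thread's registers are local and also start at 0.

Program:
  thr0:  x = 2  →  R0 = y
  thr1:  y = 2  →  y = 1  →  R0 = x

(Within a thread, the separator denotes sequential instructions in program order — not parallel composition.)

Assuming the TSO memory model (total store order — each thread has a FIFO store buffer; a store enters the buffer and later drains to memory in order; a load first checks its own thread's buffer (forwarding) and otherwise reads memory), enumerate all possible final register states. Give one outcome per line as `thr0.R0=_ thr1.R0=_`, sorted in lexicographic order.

outcome vector order: (thr0.R0,thr1.R0)
|TSO outcomes| = 6

thr0.R0=0 thr1.R0=0
thr0.R0=0 thr1.R0=2
thr0.R0=1 thr1.R0=0
thr0.R0=1 thr1.R0=2
thr0.R0=2 thr1.R0=0
thr0.R0=2 thr1.R0=2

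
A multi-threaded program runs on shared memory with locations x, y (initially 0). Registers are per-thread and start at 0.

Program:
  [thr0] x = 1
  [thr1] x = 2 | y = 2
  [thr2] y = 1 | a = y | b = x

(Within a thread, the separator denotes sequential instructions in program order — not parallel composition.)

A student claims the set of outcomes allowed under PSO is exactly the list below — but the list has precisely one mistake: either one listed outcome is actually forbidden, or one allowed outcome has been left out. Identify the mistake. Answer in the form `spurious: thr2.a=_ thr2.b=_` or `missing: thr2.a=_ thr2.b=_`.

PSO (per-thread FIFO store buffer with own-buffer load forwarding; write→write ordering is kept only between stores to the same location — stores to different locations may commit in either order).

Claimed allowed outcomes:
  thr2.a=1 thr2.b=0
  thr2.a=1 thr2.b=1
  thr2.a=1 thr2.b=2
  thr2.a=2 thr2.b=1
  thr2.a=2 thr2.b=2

missing: thr2.a=2 thr2.b=0

outcome vector order: (thr2.a,thr2.b)
under PSO → (1,0); (1,1); (1,2); (2,0); (2,1); (2,2)
PSO∖claimed = {(2,0)}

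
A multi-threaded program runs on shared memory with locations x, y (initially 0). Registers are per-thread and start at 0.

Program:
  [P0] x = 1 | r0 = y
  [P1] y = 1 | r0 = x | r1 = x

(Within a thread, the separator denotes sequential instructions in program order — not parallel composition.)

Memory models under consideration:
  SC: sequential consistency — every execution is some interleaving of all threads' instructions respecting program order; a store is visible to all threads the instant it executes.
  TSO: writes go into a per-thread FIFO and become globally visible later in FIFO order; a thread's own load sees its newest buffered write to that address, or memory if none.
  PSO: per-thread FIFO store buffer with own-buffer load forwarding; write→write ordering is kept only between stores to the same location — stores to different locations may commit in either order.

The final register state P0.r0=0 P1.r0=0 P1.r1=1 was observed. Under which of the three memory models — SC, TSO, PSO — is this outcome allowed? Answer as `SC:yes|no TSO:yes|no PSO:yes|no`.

outcome vector order: (P0.r0,P1.r0,P1.r1)
SC: 4 outcomes — {011; 100; 101; 111}
TSO: 6 outcomes — {000; 001; 011; 100; 101; 111}
PSO: 6 outcomes — {000; 001; 011; 100; 101; 111}
target 001 ∈ {TSO,PSO}

SC:no TSO:yes PSO:yes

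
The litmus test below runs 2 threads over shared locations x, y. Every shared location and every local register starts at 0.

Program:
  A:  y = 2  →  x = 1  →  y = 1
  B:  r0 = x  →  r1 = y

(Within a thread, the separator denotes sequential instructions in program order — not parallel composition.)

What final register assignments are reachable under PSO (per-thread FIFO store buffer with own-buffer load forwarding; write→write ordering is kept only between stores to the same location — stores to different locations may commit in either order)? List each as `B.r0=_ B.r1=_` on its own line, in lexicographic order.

B.r0=0 B.r1=0
B.r0=0 B.r1=1
B.r0=0 B.r1=2
B.r0=1 B.r1=0
B.r0=1 B.r1=1
B.r0=1 B.r1=2

outcome vector order: (B.r0,B.r1)
|PSO outcomes| = 6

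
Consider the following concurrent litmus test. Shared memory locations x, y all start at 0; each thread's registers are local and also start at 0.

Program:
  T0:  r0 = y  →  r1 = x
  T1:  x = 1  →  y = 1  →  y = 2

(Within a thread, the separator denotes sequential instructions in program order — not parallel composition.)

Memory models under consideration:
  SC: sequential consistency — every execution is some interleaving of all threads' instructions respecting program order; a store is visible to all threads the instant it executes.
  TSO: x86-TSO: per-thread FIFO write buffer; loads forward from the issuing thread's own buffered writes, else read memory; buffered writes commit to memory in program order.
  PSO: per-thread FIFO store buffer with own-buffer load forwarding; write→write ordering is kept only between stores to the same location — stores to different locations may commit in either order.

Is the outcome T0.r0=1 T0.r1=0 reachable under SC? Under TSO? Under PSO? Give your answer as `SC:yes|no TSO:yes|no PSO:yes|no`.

SC:no TSO:no PSO:yes

outcome vector order: (T0.r0,T0.r1)
SC: 4 outcomes — {(0,0), (0,1), (1,1), (2,1)}
TSO: 4 outcomes — {(0,0), (0,1), (1,1), (2,1)}
PSO: 6 outcomes — {(0,0), (0,1), (1,0), (1,1), (2,0), (2,1)}
target (1,0) ∈ {PSO}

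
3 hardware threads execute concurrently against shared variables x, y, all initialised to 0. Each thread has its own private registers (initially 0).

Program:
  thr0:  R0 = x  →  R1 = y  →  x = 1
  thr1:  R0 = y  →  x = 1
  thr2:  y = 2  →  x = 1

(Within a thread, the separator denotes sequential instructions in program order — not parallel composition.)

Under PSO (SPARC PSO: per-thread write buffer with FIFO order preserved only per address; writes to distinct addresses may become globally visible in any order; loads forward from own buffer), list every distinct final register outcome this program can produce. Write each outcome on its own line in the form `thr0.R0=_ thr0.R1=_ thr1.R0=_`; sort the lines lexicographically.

outcome vector order: (thr0.R0,thr0.R1,thr1.R0)
|PSO outcomes| = 8

thr0.R0=0 thr0.R1=0 thr1.R0=0
thr0.R0=0 thr0.R1=0 thr1.R0=2
thr0.R0=0 thr0.R1=2 thr1.R0=0
thr0.R0=0 thr0.R1=2 thr1.R0=2
thr0.R0=1 thr0.R1=0 thr1.R0=0
thr0.R0=1 thr0.R1=0 thr1.R0=2
thr0.R0=1 thr0.R1=2 thr1.R0=0
thr0.R0=1 thr0.R1=2 thr1.R0=2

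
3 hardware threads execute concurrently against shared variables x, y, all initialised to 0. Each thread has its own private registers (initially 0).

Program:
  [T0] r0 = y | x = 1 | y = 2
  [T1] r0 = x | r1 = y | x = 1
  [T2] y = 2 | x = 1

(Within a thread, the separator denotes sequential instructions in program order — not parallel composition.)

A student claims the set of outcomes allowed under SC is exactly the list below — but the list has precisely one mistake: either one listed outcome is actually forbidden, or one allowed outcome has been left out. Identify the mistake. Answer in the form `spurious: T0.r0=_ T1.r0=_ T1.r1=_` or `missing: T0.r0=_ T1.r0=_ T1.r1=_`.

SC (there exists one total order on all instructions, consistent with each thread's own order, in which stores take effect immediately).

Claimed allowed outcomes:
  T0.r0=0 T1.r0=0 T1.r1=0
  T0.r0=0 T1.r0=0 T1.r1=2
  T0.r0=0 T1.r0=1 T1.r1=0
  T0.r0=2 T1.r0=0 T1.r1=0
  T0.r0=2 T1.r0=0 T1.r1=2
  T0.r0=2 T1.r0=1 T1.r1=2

missing: T0.r0=0 T1.r0=1 T1.r1=2

outcome vector order: (T0.r0,T1.r0,T1.r1)
SC (7): <0 0 0>; <0 0 2>; <0 1 0>; <0 1 2>; <2 0 0>; <2 0 2>; <2 1 2>
SC∖claimed = {<0 1 2>}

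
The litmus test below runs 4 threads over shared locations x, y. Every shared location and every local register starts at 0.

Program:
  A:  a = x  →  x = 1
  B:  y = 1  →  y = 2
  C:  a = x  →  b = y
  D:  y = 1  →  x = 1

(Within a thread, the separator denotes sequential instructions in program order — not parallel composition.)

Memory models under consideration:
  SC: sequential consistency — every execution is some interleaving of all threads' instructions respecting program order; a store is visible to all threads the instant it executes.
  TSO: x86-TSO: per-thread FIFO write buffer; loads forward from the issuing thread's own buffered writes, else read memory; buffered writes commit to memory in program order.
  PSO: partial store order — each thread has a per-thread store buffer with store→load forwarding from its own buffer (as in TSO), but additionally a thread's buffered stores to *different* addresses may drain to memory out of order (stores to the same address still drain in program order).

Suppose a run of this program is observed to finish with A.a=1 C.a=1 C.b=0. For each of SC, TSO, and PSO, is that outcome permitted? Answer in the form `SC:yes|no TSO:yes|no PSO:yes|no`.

SC:no TSO:no PSO:yes

outcome vector order: (A.a,C.a,C.b)
under SC → <0 0 0>, <0 0 1>, <0 0 2>, <0 1 0>, <0 1 1>, <0 1 2>, <1 0 0>, <1 0 1>, <1 0 2>, <1 1 1>, <1 1 2>
under TSO → <0 0 0>, <0 0 1>, <0 0 2>, <0 1 0>, <0 1 1>, <0 1 2>, <1 0 0>, <1 0 1>, <1 0 2>, <1 1 1>, <1 1 2>
under PSO → <0 0 0>, <0 0 1>, <0 0 2>, <0 1 0>, <0 1 1>, <0 1 2>, <1 0 0>, <1 0 1>, <1 0 2>, <1 1 0>, <1 1 1>, <1 1 2>
target <1 1 0> ∈ {PSO}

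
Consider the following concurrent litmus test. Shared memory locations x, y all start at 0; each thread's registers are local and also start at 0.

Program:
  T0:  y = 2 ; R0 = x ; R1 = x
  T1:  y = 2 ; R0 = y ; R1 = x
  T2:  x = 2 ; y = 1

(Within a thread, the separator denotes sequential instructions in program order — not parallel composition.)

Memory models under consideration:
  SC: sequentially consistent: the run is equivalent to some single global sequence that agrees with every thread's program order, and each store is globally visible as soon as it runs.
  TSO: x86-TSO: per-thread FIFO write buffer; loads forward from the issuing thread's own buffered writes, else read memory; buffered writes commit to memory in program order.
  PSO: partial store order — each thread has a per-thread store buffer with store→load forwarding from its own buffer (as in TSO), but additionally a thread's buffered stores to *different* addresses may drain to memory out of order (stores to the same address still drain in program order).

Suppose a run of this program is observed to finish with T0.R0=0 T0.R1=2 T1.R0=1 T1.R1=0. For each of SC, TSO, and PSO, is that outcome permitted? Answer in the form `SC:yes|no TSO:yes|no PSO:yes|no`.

SC:no TSO:no PSO:yes

outcome vector order: (T0.R0,T0.R1,T1.R0,T1.R1)
SC: 9 outcomes — {(0,0,1,2), (0,0,2,0), (0,0,2,2), (0,2,1,2), (0,2,2,0), (0,2,2,2), (2,2,1,2), (2,2,2,0), (2,2,2,2)}
TSO: 9 outcomes — {(0,0,1,2), (0,0,2,0), (0,0,2,2), (0,2,1,2), (0,2,2,0), (0,2,2,2), (2,2,1,2), (2,2,2,0), (2,2,2,2)}
PSO: 12 outcomes — {(0,0,1,0), (0,0,1,2), (0,0,2,0), (0,0,2,2), (0,2,1,0), (0,2,1,2), (0,2,2,0), (0,2,2,2), (2,2,1,0), (2,2,1,2), (2,2,2,0), (2,2,2,2)}
target (0,2,1,0) ∈ {PSO}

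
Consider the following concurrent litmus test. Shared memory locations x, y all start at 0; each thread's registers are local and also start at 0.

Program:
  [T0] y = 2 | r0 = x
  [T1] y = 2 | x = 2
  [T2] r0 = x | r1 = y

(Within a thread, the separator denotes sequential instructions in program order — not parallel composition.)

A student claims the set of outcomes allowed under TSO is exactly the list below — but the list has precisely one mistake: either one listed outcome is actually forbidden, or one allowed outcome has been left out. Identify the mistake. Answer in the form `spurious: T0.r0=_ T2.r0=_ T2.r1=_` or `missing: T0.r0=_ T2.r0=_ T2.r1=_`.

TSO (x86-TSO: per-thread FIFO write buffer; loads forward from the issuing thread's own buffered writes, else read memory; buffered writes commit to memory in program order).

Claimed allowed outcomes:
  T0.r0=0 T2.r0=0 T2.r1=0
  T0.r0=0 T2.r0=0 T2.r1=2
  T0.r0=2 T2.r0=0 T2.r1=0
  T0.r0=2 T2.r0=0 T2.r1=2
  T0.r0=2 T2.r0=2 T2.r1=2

outcome vector order: (T0.r0,T2.r0,T2.r1)
under TSO → <0 0 0>; <0 0 2>; <0 2 2>; <2 0 0>; <2 0 2>; <2 2 2>
TSO∖claimed = {<0 2 2>}

missing: T0.r0=0 T2.r0=2 T2.r1=2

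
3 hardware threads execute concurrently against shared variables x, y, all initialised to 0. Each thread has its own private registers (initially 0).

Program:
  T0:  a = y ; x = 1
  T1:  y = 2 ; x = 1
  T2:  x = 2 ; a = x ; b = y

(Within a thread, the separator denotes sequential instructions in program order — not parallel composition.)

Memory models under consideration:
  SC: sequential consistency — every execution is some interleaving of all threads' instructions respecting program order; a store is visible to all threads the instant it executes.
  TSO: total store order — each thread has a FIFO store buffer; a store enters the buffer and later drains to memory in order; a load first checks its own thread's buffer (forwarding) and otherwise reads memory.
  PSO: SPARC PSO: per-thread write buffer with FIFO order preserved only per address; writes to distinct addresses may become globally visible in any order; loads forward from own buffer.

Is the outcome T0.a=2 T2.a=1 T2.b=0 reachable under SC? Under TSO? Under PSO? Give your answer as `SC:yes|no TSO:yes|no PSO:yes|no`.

SC:no TSO:no PSO:yes

outcome vector order: (T0.a,T2.a,T2.b)
SC (7): <0 1 0>, <0 1 2>, <0 2 0>, <0 2 2>, <2 1 2>, <2 2 0>, <2 2 2>
TSO (7): <0 1 0>, <0 1 2>, <0 2 0>, <0 2 2>, <2 1 2>, <2 2 0>, <2 2 2>
PSO (8): <0 1 0>, <0 1 2>, <0 2 0>, <0 2 2>, <2 1 0>, <2 1 2>, <2 2 0>, <2 2 2>
target <2 1 0> ∈ {PSO}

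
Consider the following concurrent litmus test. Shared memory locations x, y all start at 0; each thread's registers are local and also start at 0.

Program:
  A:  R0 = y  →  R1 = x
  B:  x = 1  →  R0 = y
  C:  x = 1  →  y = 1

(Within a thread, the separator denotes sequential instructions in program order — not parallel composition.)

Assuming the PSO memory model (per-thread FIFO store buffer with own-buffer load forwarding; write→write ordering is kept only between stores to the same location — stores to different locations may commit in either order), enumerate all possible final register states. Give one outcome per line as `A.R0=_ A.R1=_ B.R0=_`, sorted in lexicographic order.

A.R0=0 A.R1=0 B.R0=0
A.R0=0 A.R1=0 B.R0=1
A.R0=0 A.R1=1 B.R0=0
A.R0=0 A.R1=1 B.R0=1
A.R0=1 A.R1=0 B.R0=0
A.R0=1 A.R1=0 B.R0=1
A.R0=1 A.R1=1 B.R0=0
A.R0=1 A.R1=1 B.R0=1

outcome vector order: (A.R0,A.R1,B.R0)
|PSO outcomes| = 8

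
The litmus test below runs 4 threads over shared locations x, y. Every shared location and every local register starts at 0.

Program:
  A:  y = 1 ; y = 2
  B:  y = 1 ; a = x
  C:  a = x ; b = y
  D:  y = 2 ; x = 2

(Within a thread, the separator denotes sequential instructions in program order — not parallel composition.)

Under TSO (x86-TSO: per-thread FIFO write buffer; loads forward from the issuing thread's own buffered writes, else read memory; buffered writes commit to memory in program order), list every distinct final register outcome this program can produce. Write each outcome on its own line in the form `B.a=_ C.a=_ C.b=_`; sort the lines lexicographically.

outcome vector order: (B.a,C.a,C.b)
|TSO outcomes| = 10

B.a=0 C.a=0 C.b=0
B.a=0 C.a=0 C.b=1
B.a=0 C.a=0 C.b=2
B.a=0 C.a=2 C.b=1
B.a=0 C.a=2 C.b=2
B.a=2 C.a=0 C.b=0
B.a=2 C.a=0 C.b=1
B.a=2 C.a=0 C.b=2
B.a=2 C.a=2 C.b=1
B.a=2 C.a=2 C.b=2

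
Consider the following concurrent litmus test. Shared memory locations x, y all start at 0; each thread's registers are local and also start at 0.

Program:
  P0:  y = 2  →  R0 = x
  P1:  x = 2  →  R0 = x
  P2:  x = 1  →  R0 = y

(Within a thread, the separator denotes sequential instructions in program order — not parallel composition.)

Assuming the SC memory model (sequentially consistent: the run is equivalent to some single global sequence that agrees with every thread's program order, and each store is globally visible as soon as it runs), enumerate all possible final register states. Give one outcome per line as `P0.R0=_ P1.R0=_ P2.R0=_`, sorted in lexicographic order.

outcome vector order: (P0.R0,P1.R0,P2.R0)
|SC outcomes| = 9

P0.R0=0 P1.R0=1 P2.R0=2
P0.R0=0 P1.R0=2 P2.R0=2
P0.R0=1 P1.R0=1 P2.R0=0
P0.R0=1 P1.R0=1 P2.R0=2
P0.R0=1 P1.R0=2 P2.R0=0
P0.R0=1 P1.R0=2 P2.R0=2
P0.R0=2 P1.R0=1 P2.R0=2
P0.R0=2 P1.R0=2 P2.R0=0
P0.R0=2 P1.R0=2 P2.R0=2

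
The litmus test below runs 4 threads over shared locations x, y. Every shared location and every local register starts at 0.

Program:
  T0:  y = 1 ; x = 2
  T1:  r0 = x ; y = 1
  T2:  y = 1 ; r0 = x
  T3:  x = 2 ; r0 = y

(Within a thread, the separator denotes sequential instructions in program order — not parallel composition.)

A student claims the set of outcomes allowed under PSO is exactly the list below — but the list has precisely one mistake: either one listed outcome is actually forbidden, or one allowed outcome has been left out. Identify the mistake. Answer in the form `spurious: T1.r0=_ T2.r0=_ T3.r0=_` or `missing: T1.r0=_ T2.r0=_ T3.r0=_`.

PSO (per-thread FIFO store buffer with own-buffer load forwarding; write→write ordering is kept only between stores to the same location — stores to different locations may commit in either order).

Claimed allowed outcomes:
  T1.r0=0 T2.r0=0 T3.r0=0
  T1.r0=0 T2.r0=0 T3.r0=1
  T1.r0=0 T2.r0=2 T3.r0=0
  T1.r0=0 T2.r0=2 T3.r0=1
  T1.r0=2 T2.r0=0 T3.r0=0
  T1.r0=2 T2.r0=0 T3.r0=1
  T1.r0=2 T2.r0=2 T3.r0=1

outcome vector order: (T1.r0,T2.r0,T3.r0)
PSO: 8 outcomes — {<0 0 0> <0 0 1> <0 2 0> <0 2 1> <2 0 0> <2 0 1> <2 2 0> <2 2 1>}
PSO∖claimed = {<2 2 0>}

missing: T1.r0=2 T2.r0=2 T3.r0=0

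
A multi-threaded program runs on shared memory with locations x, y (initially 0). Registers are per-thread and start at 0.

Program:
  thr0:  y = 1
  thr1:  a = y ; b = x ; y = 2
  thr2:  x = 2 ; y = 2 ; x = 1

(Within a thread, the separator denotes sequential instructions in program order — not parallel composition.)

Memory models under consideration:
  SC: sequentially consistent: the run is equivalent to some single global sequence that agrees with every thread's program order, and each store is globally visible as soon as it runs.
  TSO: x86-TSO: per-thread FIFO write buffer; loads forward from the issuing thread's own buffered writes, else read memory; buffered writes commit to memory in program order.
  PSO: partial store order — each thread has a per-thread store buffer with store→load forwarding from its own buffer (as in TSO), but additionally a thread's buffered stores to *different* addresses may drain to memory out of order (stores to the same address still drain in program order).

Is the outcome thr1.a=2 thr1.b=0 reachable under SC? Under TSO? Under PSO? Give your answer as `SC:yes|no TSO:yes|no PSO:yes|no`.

SC:no TSO:no PSO:yes

outcome vector order: (thr1.a,thr1.b)
[SC] allowed = {(0,0) (0,1) (0,2) (1,0) (1,1) (1,2) (2,1) (2,2)}
[TSO] allowed = {(0,0) (0,1) (0,2) (1,0) (1,1) (1,2) (2,1) (2,2)}
[PSO] allowed = {(0,0) (0,1) (0,2) (1,0) (1,1) (1,2) (2,0) (2,1) (2,2)}
target (2,0) ∈ {PSO}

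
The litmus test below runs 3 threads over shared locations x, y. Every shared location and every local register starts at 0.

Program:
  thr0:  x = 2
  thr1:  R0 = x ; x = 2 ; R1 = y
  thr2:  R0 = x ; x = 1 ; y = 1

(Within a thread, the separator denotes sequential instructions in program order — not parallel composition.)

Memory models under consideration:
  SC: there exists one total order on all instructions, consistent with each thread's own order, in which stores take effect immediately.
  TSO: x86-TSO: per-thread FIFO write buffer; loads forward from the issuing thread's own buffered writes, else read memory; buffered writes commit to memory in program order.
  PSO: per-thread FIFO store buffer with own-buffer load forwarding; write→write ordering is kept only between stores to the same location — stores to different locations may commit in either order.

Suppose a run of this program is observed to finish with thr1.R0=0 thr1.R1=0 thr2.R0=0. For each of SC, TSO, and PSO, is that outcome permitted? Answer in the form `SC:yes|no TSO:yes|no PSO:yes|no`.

SC:yes TSO:yes PSO:yes

outcome vector order: (thr1.R0,thr1.R1,thr2.R0)
SC (12): 000 002 010 012 100 102 110 112 200 202 210 212
TSO (12): 000 002 010 012 100 102 110 112 200 202 210 212
PSO (12): 000 002 010 012 100 102 110 112 200 202 210 212
target 000 ∈ {SC,TSO,PSO}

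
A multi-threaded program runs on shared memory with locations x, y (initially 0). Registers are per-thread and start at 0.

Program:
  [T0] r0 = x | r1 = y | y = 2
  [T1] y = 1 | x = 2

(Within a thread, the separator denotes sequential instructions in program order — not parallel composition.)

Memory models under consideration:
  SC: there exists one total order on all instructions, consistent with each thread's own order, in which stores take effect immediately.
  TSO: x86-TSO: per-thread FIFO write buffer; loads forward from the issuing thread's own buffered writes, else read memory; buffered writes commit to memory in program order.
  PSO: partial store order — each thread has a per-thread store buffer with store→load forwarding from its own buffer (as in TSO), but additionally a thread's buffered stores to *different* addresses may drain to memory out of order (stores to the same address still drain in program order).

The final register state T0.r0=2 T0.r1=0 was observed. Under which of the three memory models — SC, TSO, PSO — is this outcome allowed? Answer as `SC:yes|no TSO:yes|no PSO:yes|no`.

SC:no TSO:no PSO:yes

outcome vector order: (T0.r0,T0.r1)
[SC] allowed = {<0 0> <0 1> <2 1>}
[TSO] allowed = {<0 0> <0 1> <2 1>}
[PSO] allowed = {<0 0> <0 1> <2 0> <2 1>}
target <2 0> ∈ {PSO}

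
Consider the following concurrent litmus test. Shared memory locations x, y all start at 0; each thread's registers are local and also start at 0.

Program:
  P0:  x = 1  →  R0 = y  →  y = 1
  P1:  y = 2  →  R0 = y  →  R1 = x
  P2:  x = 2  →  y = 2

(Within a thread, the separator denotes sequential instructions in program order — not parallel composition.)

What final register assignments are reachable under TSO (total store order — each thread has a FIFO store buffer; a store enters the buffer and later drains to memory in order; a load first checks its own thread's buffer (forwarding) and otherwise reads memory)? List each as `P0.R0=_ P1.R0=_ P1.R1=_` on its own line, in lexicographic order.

P0.R0=0 P1.R0=1 P1.R1=1
P0.R0=0 P1.R0=1 P1.R1=2
P0.R0=0 P1.R0=2 P1.R1=0
P0.R0=0 P1.R0=2 P1.R1=1
P0.R0=0 P1.R0=2 P1.R1=2
P0.R0=2 P1.R0=1 P1.R1=1
P0.R0=2 P1.R0=1 P1.R1=2
P0.R0=2 P1.R0=2 P1.R1=0
P0.R0=2 P1.R0=2 P1.R1=1
P0.R0=2 P1.R0=2 P1.R1=2

outcome vector order: (P0.R0,P1.R0,P1.R1)
|TSO outcomes| = 10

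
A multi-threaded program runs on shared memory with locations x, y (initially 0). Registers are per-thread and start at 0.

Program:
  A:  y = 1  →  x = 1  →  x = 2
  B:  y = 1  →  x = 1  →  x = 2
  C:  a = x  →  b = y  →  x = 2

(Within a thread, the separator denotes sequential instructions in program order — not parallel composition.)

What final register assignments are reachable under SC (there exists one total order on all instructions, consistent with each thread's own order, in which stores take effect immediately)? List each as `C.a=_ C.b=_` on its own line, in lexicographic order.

C.a=0 C.b=0
C.a=0 C.b=1
C.a=1 C.b=1
C.a=2 C.b=1

outcome vector order: (C.a,C.b)
|SC outcomes| = 4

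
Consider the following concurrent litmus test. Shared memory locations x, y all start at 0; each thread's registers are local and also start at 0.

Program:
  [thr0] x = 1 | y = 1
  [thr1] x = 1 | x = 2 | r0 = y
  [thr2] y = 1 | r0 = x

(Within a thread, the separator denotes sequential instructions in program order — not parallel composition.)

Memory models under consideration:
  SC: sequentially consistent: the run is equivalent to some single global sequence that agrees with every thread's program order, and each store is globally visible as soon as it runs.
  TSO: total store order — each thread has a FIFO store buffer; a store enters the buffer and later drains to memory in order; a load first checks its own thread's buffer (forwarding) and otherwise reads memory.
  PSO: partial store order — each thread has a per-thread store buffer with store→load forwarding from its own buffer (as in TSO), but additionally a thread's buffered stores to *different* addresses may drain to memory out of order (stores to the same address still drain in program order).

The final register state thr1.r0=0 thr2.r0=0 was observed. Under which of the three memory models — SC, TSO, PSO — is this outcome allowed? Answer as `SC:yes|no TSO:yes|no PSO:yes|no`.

SC:no TSO:yes PSO:yes

outcome vector order: (thr1.r0,thr2.r0)
under SC → 01 02 10 11 12
under TSO → 00 01 02 10 11 12
under PSO → 00 01 02 10 11 12
target 00 ∈ {TSO,PSO}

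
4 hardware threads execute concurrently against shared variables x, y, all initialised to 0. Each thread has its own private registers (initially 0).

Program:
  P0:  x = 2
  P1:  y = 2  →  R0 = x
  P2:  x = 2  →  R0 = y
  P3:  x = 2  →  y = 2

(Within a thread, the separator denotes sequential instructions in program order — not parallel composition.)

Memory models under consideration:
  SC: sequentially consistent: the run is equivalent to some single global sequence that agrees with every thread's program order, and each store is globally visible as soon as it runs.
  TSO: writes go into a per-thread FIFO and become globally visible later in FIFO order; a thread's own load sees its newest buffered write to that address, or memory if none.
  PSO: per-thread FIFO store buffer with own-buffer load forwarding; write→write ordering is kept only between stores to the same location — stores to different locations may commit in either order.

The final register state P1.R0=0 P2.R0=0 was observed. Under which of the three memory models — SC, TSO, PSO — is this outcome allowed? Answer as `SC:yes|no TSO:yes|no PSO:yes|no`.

outcome vector order: (P1.R0,P2.R0)
SC (3): (0,2), (2,0), (2,2)
TSO (4): (0,0), (0,2), (2,0), (2,2)
PSO (4): (0,0), (0,2), (2,0), (2,2)
target (0,0) ∈ {TSO,PSO}

SC:no TSO:yes PSO:yes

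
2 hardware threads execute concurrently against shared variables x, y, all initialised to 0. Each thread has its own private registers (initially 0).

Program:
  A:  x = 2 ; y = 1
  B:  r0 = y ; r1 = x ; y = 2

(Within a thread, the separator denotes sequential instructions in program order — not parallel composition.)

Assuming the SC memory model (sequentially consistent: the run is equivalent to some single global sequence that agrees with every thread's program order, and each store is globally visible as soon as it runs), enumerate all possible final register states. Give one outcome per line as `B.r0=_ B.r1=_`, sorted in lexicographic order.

B.r0=0 B.r1=0
B.r0=0 B.r1=2
B.r0=1 B.r1=2

outcome vector order: (B.r0,B.r1)
|SC outcomes| = 3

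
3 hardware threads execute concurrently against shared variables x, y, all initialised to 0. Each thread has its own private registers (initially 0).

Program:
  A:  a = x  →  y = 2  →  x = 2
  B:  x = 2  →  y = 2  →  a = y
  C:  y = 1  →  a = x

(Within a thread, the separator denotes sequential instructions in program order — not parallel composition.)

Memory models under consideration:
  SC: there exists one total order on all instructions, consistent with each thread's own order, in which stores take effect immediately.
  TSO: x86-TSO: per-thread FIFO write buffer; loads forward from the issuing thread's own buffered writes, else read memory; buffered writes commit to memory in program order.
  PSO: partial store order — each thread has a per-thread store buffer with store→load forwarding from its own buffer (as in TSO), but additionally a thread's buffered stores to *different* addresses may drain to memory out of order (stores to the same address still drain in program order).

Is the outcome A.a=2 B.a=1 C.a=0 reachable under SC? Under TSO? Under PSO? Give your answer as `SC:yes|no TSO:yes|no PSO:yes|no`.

SC:no TSO:yes PSO:yes

outcome vector order: (A.a,B.a,C.a)
[SC] allowed = {<0 1 2> <0 2 0> <0 2 2> <2 1 2> <2 2 0> <2 2 2>}
[TSO] allowed = {<0 1 0> <0 1 2> <0 2 0> <0 2 2> <2 1 0> <2 1 2> <2 2 0> <2 2 2>}
[PSO] allowed = {<0 1 0> <0 1 2> <0 2 0> <0 2 2> <2 1 0> <2 1 2> <2 2 0> <2 2 2>}
target <2 1 0> ∈ {TSO,PSO}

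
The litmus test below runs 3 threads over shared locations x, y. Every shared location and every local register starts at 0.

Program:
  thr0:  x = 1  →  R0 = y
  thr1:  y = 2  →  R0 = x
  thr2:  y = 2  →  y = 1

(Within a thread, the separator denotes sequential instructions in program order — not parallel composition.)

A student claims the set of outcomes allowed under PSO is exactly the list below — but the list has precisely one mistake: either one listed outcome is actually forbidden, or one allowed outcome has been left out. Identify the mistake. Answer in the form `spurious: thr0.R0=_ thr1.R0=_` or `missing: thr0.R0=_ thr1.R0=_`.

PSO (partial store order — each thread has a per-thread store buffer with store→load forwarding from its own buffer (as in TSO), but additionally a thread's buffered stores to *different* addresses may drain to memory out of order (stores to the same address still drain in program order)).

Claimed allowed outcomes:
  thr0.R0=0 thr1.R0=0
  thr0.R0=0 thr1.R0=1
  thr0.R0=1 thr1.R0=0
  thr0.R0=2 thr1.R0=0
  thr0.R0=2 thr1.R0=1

missing: thr0.R0=1 thr1.R0=1

outcome vector order: (thr0.R0,thr1.R0)
[PSO] allowed = {<0 0> <0 1> <1 0> <1 1> <2 0> <2 1>}
PSO∖claimed = {<1 1>}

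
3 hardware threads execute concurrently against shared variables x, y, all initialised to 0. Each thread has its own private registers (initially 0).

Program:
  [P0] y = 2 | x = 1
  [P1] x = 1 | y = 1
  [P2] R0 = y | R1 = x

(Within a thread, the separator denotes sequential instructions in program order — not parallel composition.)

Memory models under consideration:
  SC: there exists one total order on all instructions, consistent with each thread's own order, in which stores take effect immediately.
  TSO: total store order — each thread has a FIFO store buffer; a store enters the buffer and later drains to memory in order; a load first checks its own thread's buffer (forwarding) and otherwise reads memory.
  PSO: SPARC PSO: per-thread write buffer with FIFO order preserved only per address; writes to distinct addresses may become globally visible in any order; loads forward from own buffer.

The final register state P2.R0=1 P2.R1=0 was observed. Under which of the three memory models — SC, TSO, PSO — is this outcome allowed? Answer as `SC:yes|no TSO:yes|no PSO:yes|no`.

outcome vector order: (P2.R0,P2.R1)
[SC] allowed = {<0 0>, <0 1>, <1 1>, <2 0>, <2 1>}
[TSO] allowed = {<0 0>, <0 1>, <1 1>, <2 0>, <2 1>}
[PSO] allowed = {<0 0>, <0 1>, <1 0>, <1 1>, <2 0>, <2 1>}
target <1 0> ∈ {PSO}

SC:no TSO:no PSO:yes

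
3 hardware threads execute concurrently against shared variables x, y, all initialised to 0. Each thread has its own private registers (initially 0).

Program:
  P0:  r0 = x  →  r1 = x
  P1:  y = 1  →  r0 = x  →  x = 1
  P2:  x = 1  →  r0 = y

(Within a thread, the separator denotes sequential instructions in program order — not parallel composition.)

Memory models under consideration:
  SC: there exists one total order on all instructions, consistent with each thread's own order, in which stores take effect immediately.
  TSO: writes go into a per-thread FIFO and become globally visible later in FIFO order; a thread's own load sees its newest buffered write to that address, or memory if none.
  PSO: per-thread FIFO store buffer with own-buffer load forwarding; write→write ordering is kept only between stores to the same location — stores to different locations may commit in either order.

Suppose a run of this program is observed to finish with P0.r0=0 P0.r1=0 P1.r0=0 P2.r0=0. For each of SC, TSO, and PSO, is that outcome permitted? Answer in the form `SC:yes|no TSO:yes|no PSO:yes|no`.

outcome vector order: (P0.r0,P0.r1,P1.r0,P2.r0)
under SC → <0 0 0 1> <0 0 1 0> <0 0 1 1> <0 1 0 1> <0 1 1 0> <0 1 1 1> <1 1 0 1> <1 1 1 0> <1 1 1 1>
under TSO → <0 0 0 0> <0 0 0 1> <0 0 1 0> <0 0 1 1> <0 1 0 0> <0 1 0 1> <0 1 1 0> <0 1 1 1> <1 1 0 0> <1 1 0 1> <1 1 1 0> <1 1 1 1>
under PSO → <0 0 0 0> <0 0 0 1> <0 0 1 0> <0 0 1 1> <0 1 0 0> <0 1 0 1> <0 1 1 0> <0 1 1 1> <1 1 0 0> <1 1 0 1> <1 1 1 0> <1 1 1 1>
target <0 0 0 0> ∈ {TSO,PSO}

SC:no TSO:yes PSO:yes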